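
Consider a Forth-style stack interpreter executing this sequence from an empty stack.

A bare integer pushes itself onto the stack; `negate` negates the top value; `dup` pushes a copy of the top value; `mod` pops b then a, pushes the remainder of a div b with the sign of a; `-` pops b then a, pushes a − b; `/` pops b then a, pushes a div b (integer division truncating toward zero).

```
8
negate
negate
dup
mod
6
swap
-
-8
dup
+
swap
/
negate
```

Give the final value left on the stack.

8      : 8
negate : -8
negate : 8
dup    : 8 8
mod    : 0
6      : 0 6
swap   : 6 0
-      : 6
-8     : 6 -8
dup    : 6 -8 -8
+      : 6 -16
swap   : -16 6
/      : -2
negate : 2

2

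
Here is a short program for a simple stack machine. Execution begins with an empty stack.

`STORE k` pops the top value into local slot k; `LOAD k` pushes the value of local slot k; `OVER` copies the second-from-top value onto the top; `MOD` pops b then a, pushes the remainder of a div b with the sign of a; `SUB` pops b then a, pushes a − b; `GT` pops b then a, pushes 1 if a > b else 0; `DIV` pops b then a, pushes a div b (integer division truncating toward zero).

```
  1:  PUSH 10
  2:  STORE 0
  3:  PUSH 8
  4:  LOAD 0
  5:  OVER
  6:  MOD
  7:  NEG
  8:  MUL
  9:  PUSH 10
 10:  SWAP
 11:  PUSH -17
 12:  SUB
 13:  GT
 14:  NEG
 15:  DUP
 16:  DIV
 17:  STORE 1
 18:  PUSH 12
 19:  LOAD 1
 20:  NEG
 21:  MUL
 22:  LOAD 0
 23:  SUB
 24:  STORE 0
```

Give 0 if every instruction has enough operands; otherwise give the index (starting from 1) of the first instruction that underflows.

0

PUSH 10  → [10]
STORE 0  → []
PUSH 8   → [8]
LOAD 0   → [8, 10]
OVER     → [8, 10, 8]
MOD      → [8, 2]
NEG      → [8, -2]
MUL      → [-16]
PUSH 10  → [-16, 10]
SWAP     → [10, -16]
PUSH -17 → [10, -16, -17]
SUB      → [10, 1]
GT       → [1]
NEG      → [-1]
DUP      → [-1, -1]
DIV      → [1]
STORE 1  → []
PUSH 12  → [12]
LOAD 1   → [12, 1]
NEG      → [12, -1]
MUL      → [-12]
LOAD 0   → [-12, 10]
SUB      → [-22]
STORE 0  → []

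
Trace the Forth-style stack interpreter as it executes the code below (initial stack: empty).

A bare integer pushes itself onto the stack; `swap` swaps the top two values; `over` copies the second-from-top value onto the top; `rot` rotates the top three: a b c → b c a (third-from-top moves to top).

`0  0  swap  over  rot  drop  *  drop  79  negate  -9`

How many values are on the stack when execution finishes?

0      → 0
0      → 0 0
swap   → 0 0
over   → 0 0 0
rot    → 0 0 0
drop   → 0 0
*      → 0
drop   → (empty)
79     → 79
negate → -79
-9     → -79 -9

2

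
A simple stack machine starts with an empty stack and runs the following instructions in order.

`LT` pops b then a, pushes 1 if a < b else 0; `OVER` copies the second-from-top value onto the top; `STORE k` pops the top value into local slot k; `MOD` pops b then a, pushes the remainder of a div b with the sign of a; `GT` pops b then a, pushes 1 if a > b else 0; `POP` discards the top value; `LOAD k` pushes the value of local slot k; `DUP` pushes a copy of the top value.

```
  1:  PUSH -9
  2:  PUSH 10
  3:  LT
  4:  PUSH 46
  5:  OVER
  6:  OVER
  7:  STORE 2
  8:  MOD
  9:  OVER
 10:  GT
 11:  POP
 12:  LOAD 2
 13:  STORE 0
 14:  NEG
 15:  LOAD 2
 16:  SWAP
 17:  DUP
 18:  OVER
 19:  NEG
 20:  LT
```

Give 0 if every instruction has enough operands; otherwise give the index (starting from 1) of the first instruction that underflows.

PUSH -9 -> -9
PUSH 10 -> -9 10
LT      -> 1
PUSH 46 -> 1 46
OVER    -> 1 46 1
OVER    -> 1 46 1 46
STORE 2 -> 1 46 1
MOD     -> 1 0
OVER    -> 1 0 1
GT      -> 1 0
POP     -> 1
LOAD 2  -> 1 46
STORE 0 -> 1
NEG     -> -1
LOAD 2  -> -1 46
SWAP    -> 46 -1
DUP     -> 46 -1 -1
OVER    -> 46 -1 -1 -1
NEG     -> 46 -1 -1 1
LT      -> 46 -1 1

0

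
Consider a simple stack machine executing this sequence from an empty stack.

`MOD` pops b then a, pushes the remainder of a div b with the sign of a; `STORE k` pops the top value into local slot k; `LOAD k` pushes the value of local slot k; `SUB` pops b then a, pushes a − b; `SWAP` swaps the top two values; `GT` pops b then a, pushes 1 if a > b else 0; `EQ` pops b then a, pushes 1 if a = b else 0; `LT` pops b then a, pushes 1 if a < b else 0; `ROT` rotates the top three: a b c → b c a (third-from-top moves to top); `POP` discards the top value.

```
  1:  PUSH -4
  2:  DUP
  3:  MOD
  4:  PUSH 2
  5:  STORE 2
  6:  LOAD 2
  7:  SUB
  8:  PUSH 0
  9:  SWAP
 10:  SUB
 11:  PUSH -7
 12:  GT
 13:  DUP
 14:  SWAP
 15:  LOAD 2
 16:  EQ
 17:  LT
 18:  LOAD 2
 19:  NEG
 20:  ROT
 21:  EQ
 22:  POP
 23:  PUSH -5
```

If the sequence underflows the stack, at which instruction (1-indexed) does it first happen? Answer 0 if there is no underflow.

PUSH -4 -> [-4]
DUP     -> [-4, -4]
MOD     -> [0]
PUSH 2  -> [0, 2]
STORE 2 -> [0]
LOAD 2  -> [0, 2]
SUB     -> [-2]
PUSH 0  -> [-2, 0]
SWAP    -> [0, -2]
SUB     -> [2]
PUSH -7 -> [2, -7]
GT      -> [1]
DUP     -> [1, 1]
SWAP    -> [1, 1]
LOAD 2  -> [1, 1, 2]
EQ      -> [1, 0]
LT      -> [0]
LOAD 2  -> [0, 2]
NEG     -> [0, -2]
ROT  — needs 3 operands, stack has 2 → underflow

20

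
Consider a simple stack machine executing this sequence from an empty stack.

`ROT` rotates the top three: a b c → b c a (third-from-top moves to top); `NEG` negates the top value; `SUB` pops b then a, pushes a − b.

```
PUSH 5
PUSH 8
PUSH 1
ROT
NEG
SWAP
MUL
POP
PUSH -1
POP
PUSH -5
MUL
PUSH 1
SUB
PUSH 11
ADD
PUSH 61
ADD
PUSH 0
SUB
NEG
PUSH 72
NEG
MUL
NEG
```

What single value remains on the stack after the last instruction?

PUSH 5  → 5
PUSH 8  → 5 8
PUSH 1  → 5 8 1
ROT     → 8 1 5
NEG     → 8 1 -5
SWAP    → 8 -5 1
MUL     → 8 -5
POP     → 8
PUSH -1 → 8 -1
POP     → 8
PUSH -5 → 8 -5
MUL     → -40
PUSH 1  → -40 1
SUB     → -41
PUSH 11 → -41 11
ADD     → -30
PUSH 61 → -30 61
ADD     → 31
PUSH 0  → 31 0
SUB     → 31
NEG     → -31
PUSH 72 → -31 72
NEG     → -31 -72
MUL     → 2232
NEG     → -2232

-2232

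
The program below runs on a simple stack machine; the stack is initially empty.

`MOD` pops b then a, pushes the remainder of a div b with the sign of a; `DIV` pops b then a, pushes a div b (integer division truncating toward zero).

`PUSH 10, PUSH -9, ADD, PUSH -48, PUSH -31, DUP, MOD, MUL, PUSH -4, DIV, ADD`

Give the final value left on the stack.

PUSH 10  → [10]
PUSH -9  → [10, -9]
ADD      → [1]
PUSH -48 → [1, -48]
PUSH -31 → [1, -48, -31]
DUP      → [1, -48, -31, -31]
MOD      → [1, -48, 0]
MUL      → [1, 0]
PUSH -4  → [1, 0, -4]
DIV      → [1, 0]
ADD      → [1]

1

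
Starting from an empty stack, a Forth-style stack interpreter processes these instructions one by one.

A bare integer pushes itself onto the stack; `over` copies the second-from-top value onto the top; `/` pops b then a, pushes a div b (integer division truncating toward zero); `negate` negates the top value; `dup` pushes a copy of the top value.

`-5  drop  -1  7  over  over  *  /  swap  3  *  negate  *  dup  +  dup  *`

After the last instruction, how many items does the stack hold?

1

-5     → [-5]
drop   → []
-1     → [-1]
7      → [-1, 7]
over   → [-1, 7, -1]
over   → [-1, 7, -1, 7]
*      → [-1, 7, -7]
/      → [-1, -1]
swap   → [-1, -1]
3      → [-1, -1, 3]
*      → [-1, -3]
negate → [-1, 3]
*      → [-3]
dup    → [-3, -3]
+      → [-6]
dup    → [-6, -6]
*      → [36]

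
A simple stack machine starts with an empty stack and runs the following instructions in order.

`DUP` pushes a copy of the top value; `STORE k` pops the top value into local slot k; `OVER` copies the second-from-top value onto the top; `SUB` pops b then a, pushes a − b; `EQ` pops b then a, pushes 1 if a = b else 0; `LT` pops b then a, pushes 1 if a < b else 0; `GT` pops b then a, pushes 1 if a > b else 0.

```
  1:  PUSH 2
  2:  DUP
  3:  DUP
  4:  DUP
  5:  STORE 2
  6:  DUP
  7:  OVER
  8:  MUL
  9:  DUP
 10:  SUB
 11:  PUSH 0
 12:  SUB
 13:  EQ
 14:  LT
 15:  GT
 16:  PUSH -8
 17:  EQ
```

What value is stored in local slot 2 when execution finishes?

2

PUSH 2   [2]
DUP      [2, 2]
DUP      [2, 2, 2]
DUP      [2, 2, 2, 2]
STORE 2  [2, 2, 2]
DUP      [2, 2, 2, 2]
OVER     [2, 2, 2, 2, 2]
MUL      [2, 2, 2, 4]
DUP      [2, 2, 2, 4, 4]
SUB      [2, 2, 2, 0]
PUSH 0   [2, 2, 2, 0, 0]
SUB      [2, 2, 2, 0]
EQ       [2, 2, 0]
LT       [2, 0]
GT       [1]
PUSH -8  [1, -8]
EQ       [0]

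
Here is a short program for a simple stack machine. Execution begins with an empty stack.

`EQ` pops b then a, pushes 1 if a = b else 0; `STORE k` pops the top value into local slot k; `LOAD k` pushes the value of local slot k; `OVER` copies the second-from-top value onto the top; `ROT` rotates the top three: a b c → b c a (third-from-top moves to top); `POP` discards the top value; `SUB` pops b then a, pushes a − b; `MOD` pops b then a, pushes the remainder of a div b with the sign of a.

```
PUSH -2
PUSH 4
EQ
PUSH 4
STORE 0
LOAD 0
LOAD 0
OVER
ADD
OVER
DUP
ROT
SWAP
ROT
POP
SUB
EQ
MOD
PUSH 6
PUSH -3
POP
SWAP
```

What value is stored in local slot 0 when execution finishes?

PUSH -2 : -2
PUSH 4  : -2 4
EQ      : 0
PUSH 4  : 0 4
STORE 0 : 0
LOAD 0  : 0 4
LOAD 0  : 0 4 4
OVER    : 0 4 4 4
ADD     : 0 4 8
OVER    : 0 4 8 4
DUP     : 0 4 8 4 4
ROT     : 0 4 4 4 8
SWAP    : 0 4 4 8 4
ROT     : 0 4 8 4 4
POP     : 0 4 8 4
SUB     : 0 4 4
EQ      : 0 1
MOD     : 0
PUSH 6  : 0 6
PUSH -3 : 0 6 -3
POP     : 0 6
SWAP    : 6 0

4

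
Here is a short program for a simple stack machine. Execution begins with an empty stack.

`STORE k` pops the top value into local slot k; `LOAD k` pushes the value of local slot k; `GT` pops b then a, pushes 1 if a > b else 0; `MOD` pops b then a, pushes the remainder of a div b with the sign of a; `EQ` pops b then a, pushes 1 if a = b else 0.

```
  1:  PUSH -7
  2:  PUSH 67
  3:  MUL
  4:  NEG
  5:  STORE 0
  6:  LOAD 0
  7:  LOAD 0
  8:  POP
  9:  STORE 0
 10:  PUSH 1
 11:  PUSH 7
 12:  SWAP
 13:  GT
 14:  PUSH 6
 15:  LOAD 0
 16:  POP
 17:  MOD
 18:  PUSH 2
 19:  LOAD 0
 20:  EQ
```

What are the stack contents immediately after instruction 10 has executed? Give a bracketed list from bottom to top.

[1]

PUSH -7 -> -7
PUSH 67 -> -7 67
MUL     -> -469
NEG     -> 469
STORE 0 -> (empty)
LOAD 0  -> 469
LOAD 0  -> 469 469
POP     -> 469
STORE 0 -> (empty)
PUSH 1  -> 1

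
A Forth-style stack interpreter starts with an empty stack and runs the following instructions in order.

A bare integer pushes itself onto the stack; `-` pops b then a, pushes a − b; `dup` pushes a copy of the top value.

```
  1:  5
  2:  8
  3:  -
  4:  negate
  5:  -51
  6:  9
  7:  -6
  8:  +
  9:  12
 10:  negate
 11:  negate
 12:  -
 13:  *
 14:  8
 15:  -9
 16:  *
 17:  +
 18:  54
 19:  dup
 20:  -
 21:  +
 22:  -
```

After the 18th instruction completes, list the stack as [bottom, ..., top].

5      → 5
8      → 5 8
-      → -3
negate → 3
-51    → 3 -51
9      → 3 -51 9
-6     → 3 -51 9 -6
+      → 3 -51 3
12     → 3 -51 3 12
negate → 3 -51 3 -12
negate → 3 -51 3 12
-      → 3 -51 -9
*      → 3 459
8      → 3 459 8
-9     → 3 459 8 -9
*      → 3 459 -72
+      → 3 387
54     → 3 387 54

[3, 387, 54]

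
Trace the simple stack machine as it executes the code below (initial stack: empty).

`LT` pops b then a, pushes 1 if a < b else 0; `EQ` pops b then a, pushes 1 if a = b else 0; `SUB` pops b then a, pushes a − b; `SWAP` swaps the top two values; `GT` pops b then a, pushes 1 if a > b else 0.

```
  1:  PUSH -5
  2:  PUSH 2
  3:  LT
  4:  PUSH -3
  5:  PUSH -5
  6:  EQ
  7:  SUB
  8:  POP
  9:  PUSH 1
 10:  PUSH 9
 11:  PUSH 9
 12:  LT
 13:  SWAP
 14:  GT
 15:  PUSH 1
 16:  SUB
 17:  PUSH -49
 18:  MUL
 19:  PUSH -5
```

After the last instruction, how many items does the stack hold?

PUSH -5   [-5]
PUSH 2    [-5, 2]
LT        [1]
PUSH -3   [1, -3]
PUSH -5   [1, -3, -5]
EQ        [1, 0]
SUB       [1]
POP       []
PUSH 1    [1]
PUSH 9    [1, 9]
PUSH 9    [1, 9, 9]
LT        [1, 0]
SWAP      [0, 1]
GT        [0]
PUSH 1    [0, 1]
SUB       [-1]
PUSH -49  [-1, -49]
MUL       [49]
PUSH -5   [49, -5]

2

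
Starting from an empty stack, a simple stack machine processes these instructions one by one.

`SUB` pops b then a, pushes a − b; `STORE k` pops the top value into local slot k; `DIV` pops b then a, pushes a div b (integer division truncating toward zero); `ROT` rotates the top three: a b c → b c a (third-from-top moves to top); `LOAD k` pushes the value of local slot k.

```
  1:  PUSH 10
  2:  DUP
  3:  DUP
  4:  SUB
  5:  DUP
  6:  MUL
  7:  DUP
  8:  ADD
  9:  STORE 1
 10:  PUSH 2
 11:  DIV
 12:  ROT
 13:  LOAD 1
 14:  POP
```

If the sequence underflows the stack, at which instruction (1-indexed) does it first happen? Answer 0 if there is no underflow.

PUSH 10  [10]
DUP      [10, 10]
DUP      [10, 10, 10]
SUB      [10, 0]
DUP      [10, 0, 0]
MUL      [10, 0]
DUP      [10, 0, 0]
ADD      [10, 0]
STORE 1  [10]
PUSH 2   [10, 2]
DIV      [5]
ROT  — needs 3 operands, stack has 1 → underflow

12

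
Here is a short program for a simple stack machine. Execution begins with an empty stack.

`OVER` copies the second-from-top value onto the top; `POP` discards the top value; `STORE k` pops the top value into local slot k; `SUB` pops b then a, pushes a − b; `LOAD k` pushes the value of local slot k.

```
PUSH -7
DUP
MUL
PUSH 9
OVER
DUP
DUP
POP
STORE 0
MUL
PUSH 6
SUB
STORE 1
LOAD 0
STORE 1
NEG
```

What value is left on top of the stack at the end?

-49

PUSH -7  -7
DUP      -7 -7
MUL      49
PUSH 9   49 9
OVER     49 9 49
DUP      49 9 49 49
DUP      49 9 49 49 49
POP      49 9 49 49
STORE 0  49 9 49
MUL      49 441
PUSH 6   49 441 6
SUB      49 435
STORE 1  49
LOAD 0   49 49
STORE 1  49
NEG      -49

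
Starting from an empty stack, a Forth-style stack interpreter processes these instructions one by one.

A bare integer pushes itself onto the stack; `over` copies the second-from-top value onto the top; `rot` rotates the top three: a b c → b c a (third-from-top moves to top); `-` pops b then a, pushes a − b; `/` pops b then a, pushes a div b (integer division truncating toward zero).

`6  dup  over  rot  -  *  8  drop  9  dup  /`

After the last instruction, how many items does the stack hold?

2

6    → [6]
dup  → [6, 6]
over → [6, 6, 6]
rot  → [6, 6, 6]
-    → [6, 0]
*    → [0]
8    → [0, 8]
drop → [0]
9    → [0, 9]
dup  → [0, 9, 9]
/    → [0, 1]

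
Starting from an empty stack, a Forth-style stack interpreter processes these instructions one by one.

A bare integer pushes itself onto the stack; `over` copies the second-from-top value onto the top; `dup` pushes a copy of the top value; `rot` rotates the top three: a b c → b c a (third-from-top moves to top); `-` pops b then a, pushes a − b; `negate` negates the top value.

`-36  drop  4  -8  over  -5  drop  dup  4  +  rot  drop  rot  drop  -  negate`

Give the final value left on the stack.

4

-36    : -36
drop   : (empty)
4      : 4
-8     : 4 -8
over   : 4 -8 4
-5     : 4 -8 4 -5
drop   : 4 -8 4
dup    : 4 -8 4 4
4      : 4 -8 4 4 4
+      : 4 -8 4 8
rot    : 4 4 8 -8
drop   : 4 4 8
rot    : 4 8 4
drop   : 4 8
-      : -4
negate : 4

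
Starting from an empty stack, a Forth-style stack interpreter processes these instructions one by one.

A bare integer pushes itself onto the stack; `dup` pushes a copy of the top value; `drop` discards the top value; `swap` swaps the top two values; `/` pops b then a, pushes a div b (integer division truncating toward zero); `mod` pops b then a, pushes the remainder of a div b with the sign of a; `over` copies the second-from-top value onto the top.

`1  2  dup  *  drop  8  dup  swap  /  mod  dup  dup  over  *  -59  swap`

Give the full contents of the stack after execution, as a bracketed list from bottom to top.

1     1
2     1 2
dup   1 2 2
*     1 4
drop  1
8     1 8
dup   1 8 8
swap  1 8 8
/     1 1
mod   0
dup   0 0
dup   0 0 0
over  0 0 0 0
*     0 0 0
-59   0 0 0 -59
swap  0 0 -59 0

[0, 0, -59, 0]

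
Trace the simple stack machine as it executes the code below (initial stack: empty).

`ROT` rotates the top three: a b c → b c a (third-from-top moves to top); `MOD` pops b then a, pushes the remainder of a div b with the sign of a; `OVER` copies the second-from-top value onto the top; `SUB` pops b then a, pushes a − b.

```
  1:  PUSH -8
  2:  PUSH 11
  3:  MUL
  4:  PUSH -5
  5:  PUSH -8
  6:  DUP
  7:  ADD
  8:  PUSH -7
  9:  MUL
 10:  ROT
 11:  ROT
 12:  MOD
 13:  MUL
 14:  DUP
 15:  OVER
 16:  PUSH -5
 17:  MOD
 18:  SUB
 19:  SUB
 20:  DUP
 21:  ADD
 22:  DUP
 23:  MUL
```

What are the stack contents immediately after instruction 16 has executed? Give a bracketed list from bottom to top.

PUSH -8 -> [-8]
PUSH 11 -> [-8, 11]
MUL     -> [-88]
PUSH -5 -> [-88, -5]
PUSH -8 -> [-88, -5, -8]
DUP     -> [-88, -5, -8, -8]
ADD     -> [-88, -5, -16]
PUSH -7 -> [-88, -5, -16, -7]
MUL     -> [-88, -5, 112]
ROT     -> [-5, 112, -88]
ROT     -> [112, -88, -5]
MOD     -> [112, -3]
MUL     -> [-336]
DUP     -> [-336, -336]
OVER    -> [-336, -336, -336]
PUSH -5 -> [-336, -336, -336, -5]

[-336, -336, -336, -5]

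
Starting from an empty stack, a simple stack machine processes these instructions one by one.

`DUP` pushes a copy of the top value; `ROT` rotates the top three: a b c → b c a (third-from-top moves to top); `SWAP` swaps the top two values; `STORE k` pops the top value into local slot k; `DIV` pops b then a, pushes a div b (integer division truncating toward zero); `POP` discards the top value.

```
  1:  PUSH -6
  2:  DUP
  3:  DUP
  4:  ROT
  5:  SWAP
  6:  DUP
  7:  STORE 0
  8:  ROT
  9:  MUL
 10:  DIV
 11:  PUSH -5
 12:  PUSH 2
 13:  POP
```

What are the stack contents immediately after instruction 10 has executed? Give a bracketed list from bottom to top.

PUSH -6  -6
DUP      -6 -6
DUP      -6 -6 -6
ROT      -6 -6 -6
SWAP     -6 -6 -6
DUP      -6 -6 -6 -6
STORE 0  -6 -6 -6
ROT      -6 -6 -6
MUL      -6 36
DIV      0

[0]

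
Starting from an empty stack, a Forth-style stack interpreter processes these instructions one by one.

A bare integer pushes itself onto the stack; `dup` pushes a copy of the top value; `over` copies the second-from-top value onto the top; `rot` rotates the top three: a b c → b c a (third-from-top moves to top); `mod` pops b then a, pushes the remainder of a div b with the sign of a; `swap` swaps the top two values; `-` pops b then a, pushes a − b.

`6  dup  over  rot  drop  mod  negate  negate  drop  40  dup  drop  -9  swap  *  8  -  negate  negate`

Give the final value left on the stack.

6       [6]
dup     [6, 6]
over    [6, 6, 6]
rot     [6, 6, 6]
drop    [6, 6]
mod     [0]
negate  [0]
negate  [0]
drop    []
40      [40]
dup     [40, 40]
drop    [40]
-9      [40, -9]
swap    [-9, 40]
*       [-360]
8       [-360, 8]
-       [-368]
negate  [368]
negate  [-368]

-368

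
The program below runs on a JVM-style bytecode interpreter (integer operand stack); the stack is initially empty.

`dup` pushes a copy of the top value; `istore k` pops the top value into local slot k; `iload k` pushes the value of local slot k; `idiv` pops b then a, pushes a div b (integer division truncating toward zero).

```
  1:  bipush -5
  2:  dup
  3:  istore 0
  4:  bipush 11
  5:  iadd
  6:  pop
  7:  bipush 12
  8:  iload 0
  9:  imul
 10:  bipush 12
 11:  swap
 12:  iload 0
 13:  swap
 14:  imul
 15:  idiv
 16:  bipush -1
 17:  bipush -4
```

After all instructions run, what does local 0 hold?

-5

bipush -5 : -5
dup       : -5 -5
istore 0  : -5
bipush 11 : -5 11
iadd      : 6
pop       : (empty)
bipush 12 : 12
iload 0   : 12 -5
imul      : -60
bipush 12 : -60 12
swap      : 12 -60
iload 0   : 12 -60 -5
swap      : 12 -5 -60
imul      : 12 300
idiv      : 0
bipush -1 : 0 -1
bipush -4 : 0 -1 -4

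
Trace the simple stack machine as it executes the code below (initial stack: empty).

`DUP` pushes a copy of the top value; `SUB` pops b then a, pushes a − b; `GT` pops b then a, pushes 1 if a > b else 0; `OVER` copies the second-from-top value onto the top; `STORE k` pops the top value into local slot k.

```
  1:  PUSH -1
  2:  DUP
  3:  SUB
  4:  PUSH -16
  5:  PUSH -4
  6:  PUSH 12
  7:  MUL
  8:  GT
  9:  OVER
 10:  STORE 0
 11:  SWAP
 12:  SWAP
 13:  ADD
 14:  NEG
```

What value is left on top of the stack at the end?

PUSH -1  -> [-1]
DUP      -> [-1, -1]
SUB      -> [0]
PUSH -16 -> [0, -16]
PUSH -4  -> [0, -16, -4]
PUSH 12  -> [0, -16, -4, 12]
MUL      -> [0, -16, -48]
GT       -> [0, 1]
OVER     -> [0, 1, 0]
STORE 0  -> [0, 1]
SWAP     -> [1, 0]
SWAP     -> [0, 1]
ADD      -> [1]
NEG      -> [-1]

-1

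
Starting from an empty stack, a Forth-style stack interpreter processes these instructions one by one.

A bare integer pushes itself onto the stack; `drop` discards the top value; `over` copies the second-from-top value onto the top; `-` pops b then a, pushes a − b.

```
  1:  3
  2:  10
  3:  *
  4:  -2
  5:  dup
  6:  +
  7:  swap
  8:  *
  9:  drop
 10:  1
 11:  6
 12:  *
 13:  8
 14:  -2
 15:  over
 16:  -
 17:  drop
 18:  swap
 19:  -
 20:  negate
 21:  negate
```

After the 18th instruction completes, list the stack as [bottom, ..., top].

3    → 3
10   → 3 10
*    → 30
-2   → 30 -2
dup  → 30 -2 -2
+    → 30 -4
swap → -4 30
*    → -120
drop → (empty)
1    → 1
6    → 1 6
*    → 6
8    → 6 8
-2   → 6 8 -2
over → 6 8 -2 8
-    → 6 8 -10
drop → 6 8
swap → 8 6

[8, 6]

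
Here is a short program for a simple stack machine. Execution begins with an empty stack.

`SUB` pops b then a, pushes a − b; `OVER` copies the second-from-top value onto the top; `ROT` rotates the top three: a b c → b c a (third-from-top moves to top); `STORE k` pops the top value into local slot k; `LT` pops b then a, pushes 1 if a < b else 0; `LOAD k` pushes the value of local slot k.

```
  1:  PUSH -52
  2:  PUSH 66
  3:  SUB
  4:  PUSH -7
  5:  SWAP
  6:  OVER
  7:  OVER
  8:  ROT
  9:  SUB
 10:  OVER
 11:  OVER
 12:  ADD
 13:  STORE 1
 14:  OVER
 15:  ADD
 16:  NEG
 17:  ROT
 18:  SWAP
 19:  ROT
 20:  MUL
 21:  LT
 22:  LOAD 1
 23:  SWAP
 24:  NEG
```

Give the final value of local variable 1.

-7

PUSH -52 : [-52]
PUSH 66  : [-52, 66]
SUB      : [-118]
PUSH -7  : [-118, -7]
SWAP     : [-7, -118]
OVER     : [-7, -118, -7]
OVER     : [-7, -118, -7, -118]
ROT      : [-7, -7, -118, -118]
SUB      : [-7, -7, 0]
OVER     : [-7, -7, 0, -7]
OVER     : [-7, -7, 0, -7, 0]
ADD      : [-7, -7, 0, -7]
STORE 1  : [-7, -7, 0]
OVER     : [-7, -7, 0, -7]
ADD      : [-7, -7, -7]
NEG      : [-7, -7, 7]
ROT      : [-7, 7, -7]
SWAP     : [-7, -7, 7]
ROT      : [-7, 7, -7]
MUL      : [-7, -49]
LT       : [0]
LOAD 1   : [0, -7]
SWAP     : [-7, 0]
NEG      : [-7, 0]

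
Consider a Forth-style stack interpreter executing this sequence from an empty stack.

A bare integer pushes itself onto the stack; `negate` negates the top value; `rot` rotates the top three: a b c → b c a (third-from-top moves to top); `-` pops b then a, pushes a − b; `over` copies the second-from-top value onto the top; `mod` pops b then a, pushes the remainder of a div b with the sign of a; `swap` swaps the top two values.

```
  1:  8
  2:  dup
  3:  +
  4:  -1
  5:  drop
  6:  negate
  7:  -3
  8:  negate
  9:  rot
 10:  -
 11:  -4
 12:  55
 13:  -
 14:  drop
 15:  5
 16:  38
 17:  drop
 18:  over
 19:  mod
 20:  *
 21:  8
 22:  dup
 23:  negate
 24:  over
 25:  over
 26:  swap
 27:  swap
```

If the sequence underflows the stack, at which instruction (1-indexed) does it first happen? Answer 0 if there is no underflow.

9

8      → 8
dup    → 8 8
+      → 16
-1     → 16 -1
drop   → 16
negate → -16
-3     → -16 -3
negate → -16 3
rot  — needs 3 operands, stack has 2 → underflow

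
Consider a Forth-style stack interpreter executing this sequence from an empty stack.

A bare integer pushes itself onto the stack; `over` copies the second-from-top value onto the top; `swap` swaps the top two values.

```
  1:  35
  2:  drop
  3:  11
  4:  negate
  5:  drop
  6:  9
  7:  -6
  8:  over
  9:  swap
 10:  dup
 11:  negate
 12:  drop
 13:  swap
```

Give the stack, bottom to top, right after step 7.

[9, -6]

35     → 35
drop   → (empty)
11     → 11
negate → -11
drop   → (empty)
9      → 9
-6     → 9 -6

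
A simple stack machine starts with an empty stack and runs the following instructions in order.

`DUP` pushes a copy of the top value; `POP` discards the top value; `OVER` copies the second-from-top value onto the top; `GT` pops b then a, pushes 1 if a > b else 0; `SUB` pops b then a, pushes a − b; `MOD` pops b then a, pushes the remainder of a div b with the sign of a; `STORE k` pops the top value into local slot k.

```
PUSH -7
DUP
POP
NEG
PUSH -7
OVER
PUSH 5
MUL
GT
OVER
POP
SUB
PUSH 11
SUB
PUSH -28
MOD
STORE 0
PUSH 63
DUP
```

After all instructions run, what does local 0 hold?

PUSH -7  : [-7]
DUP      : [-7, -7]
POP      : [-7]
NEG      : [7]
PUSH -7  : [7, -7]
OVER     : [7, -7, 7]
PUSH 5   : [7, -7, 7, 5]
MUL      : [7, -7, 35]
GT       : [7, 0]
OVER     : [7, 0, 7]
POP      : [7, 0]
SUB      : [7]
PUSH 11  : [7, 11]
SUB      : [-4]
PUSH -28 : [-4, -28]
MOD      : [-4]
STORE 0  : []
PUSH 63  : [63]
DUP      : [63, 63]

-4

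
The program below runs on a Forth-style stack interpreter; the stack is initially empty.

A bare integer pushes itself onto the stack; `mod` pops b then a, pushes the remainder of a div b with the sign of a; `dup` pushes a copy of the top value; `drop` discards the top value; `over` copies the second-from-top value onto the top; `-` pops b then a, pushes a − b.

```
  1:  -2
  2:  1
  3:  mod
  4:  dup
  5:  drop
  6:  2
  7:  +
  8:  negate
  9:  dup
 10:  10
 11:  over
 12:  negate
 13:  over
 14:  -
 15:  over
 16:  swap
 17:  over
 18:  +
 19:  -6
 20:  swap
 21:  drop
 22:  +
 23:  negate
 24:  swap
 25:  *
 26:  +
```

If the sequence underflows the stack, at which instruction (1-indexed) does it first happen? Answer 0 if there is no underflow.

0

-2     : [-2]
1      : [-2, 1]
mod    : [0]
dup    : [0, 0]
drop   : [0]
2      : [0, 2]
+      : [2]
negate : [-2]
dup    : [-2, -2]
10     : [-2, -2, 10]
over   : [-2, -2, 10, -2]
negate : [-2, -2, 10, 2]
over   : [-2, -2, 10, 2, 10]
-      : [-2, -2, 10, -8]
over   : [-2, -2, 10, -8, 10]
swap   : [-2, -2, 10, 10, -8]
over   : [-2, -2, 10, 10, -8, 10]
+      : [-2, -2, 10, 10, 2]
-6     : [-2, -2, 10, 10, 2, -6]
swap   : [-2, -2, 10, 10, -6, 2]
drop   : [-2, -2, 10, 10, -6]
+      : [-2, -2, 10, 4]
negate : [-2, -2, 10, -4]
swap   : [-2, -2, -4, 10]
*      : [-2, -2, -40]
+      : [-2, -42]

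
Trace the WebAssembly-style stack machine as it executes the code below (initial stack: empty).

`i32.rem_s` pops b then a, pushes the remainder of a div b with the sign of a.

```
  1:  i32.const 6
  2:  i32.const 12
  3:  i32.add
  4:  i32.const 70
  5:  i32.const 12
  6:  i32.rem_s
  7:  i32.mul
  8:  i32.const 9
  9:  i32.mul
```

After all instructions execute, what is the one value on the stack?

1620

i32.const 6  → 6
i32.const 12 → 6 12
i32.add      → 18
i32.const 70 → 18 70
i32.const 12 → 18 70 12
i32.rem_s    → 18 10
i32.mul      → 180
i32.const 9  → 180 9
i32.mul      → 1620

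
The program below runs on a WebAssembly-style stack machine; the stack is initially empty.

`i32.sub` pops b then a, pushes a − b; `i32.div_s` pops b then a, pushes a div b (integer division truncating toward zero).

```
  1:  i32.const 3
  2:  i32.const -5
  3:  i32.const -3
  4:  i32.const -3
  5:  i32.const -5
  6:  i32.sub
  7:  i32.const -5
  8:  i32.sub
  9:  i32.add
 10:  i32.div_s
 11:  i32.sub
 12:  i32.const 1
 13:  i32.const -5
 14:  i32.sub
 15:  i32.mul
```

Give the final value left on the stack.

24

i32.const 3   [3]
i32.const -5  [3, -5]
i32.const -3  [3, -5, -3]
i32.const -3  [3, -5, -3, -3]
i32.const -5  [3, -5, -3, -3, -5]
i32.sub       [3, -5, -3, 2]
i32.const -5  [3, -5, -3, 2, -5]
i32.sub       [3, -5, -3, 7]
i32.add       [3, -5, 4]
i32.div_s     [3, -1]
i32.sub       [4]
i32.const 1   [4, 1]
i32.const -5  [4, 1, -5]
i32.sub       [4, 6]
i32.mul       [24]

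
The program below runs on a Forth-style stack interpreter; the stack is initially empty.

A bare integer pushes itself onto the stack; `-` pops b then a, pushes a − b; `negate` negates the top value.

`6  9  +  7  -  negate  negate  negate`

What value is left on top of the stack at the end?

-8

6      → 6
9      → 6 9
+      → 15
7      → 15 7
-      → 8
negate → -8
negate → 8
negate → -8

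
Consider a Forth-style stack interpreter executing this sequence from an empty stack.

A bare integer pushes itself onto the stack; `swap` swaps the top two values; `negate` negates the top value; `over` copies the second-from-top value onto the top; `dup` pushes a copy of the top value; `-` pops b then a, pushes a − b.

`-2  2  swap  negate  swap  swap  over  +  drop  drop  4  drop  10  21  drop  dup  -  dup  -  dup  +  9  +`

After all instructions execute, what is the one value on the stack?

9

-2     : -2
2      : -2 2
swap   : 2 -2
negate : 2 2
swap   : 2 2
swap   : 2 2
over   : 2 2 2
+      : 2 4
drop   : 2
drop   : (empty)
4      : 4
drop   : (empty)
10     : 10
21     : 10 21
drop   : 10
dup    : 10 10
-      : 0
dup    : 0 0
-      : 0
dup    : 0 0
+      : 0
9      : 0 9
+      : 9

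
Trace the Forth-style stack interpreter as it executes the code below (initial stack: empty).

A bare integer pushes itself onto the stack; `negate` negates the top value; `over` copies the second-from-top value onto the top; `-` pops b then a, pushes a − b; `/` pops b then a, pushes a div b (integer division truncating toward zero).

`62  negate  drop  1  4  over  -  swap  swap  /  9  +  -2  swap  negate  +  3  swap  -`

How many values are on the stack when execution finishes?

62     : 62
negate : -62
drop   : (empty)
1      : 1
4      : 1 4
over   : 1 4 1
-      : 1 3
swap   : 3 1
swap   : 1 3
/      : 0
9      : 0 9
+      : 9
-2     : 9 -2
swap   : -2 9
negate : -2 -9
+      : -11
3      : -11 3
swap   : 3 -11
-      : 14

1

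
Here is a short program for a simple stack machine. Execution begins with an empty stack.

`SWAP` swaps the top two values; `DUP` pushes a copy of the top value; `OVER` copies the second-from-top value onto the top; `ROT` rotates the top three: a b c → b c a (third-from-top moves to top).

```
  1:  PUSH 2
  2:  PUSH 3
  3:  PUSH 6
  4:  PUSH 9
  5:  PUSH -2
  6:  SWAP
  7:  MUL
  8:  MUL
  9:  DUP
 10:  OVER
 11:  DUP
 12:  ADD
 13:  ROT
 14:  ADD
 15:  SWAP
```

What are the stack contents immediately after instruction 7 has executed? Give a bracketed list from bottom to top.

PUSH 2  : [2]
PUSH 3  : [2, 3]
PUSH 6  : [2, 3, 6]
PUSH 9  : [2, 3, 6, 9]
PUSH -2 : [2, 3, 6, 9, -2]
SWAP    : [2, 3, 6, -2, 9]
MUL     : [2, 3, 6, -18]

[2, 3, 6, -18]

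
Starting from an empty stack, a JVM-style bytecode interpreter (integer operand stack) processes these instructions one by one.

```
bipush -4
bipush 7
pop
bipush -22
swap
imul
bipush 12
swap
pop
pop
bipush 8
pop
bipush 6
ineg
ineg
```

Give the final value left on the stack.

6

bipush -4  -> -4
bipush 7   -> -4 7
pop        -> -4
bipush -22 -> -4 -22
swap       -> -22 -4
imul       -> 88
bipush 12  -> 88 12
swap       -> 12 88
pop        -> 12
pop        -> (empty)
bipush 8   -> 8
pop        -> (empty)
bipush 6   -> 6
ineg       -> -6
ineg       -> 6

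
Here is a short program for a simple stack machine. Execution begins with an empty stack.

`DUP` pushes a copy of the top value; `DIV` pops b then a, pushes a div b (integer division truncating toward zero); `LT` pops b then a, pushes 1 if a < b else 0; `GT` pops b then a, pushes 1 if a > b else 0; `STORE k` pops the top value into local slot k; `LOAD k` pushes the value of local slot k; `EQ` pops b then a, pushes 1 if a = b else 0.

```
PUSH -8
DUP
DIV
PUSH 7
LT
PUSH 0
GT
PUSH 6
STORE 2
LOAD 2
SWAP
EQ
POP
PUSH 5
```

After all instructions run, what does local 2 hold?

PUSH -8  [-8]
DUP      [-8, -8]
DIV      [1]
PUSH 7   [1, 7]
LT       [1]
PUSH 0   [1, 0]
GT       [1]
PUSH 6   [1, 6]
STORE 2  [1]
LOAD 2   [1, 6]
SWAP     [6, 1]
EQ       [0]
POP      []
PUSH 5   [5]

6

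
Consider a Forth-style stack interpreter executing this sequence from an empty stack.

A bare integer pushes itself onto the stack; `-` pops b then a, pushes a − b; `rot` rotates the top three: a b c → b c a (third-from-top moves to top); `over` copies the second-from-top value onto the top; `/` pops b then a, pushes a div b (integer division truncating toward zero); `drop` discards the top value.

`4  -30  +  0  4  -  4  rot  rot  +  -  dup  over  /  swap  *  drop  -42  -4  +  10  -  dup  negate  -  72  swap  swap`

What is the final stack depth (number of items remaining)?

2

4      -> [4]
-30    -> [4, -30]
+      -> [-26]
0      -> [-26, 0]
4      -> [-26, 0, 4]
-      -> [-26, -4]
4      -> [-26, -4, 4]
rot    -> [-4, 4, -26]
rot    -> [4, -26, -4]
+      -> [4, -30]
-      -> [34]
dup    -> [34, 34]
over   -> [34, 34, 34]
/      -> [34, 1]
swap   -> [1, 34]
*      -> [34]
drop   -> []
-42    -> [-42]
-4     -> [-42, -4]
+      -> [-46]
10     -> [-46, 10]
-      -> [-56]
dup    -> [-56, -56]
negate -> [-56, 56]
-      -> [-112]
72     -> [-112, 72]
swap   -> [72, -112]
swap   -> [-112, 72]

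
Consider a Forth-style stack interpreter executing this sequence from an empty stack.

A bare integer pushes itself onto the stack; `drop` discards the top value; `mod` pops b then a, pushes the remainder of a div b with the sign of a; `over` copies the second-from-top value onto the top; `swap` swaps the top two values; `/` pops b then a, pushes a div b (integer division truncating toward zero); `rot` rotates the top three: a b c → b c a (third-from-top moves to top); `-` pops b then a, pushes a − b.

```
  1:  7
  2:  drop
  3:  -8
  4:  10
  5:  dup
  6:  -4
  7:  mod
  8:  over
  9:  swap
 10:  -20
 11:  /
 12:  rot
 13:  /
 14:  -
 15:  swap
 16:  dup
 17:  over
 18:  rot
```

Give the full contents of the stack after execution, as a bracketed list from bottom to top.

7    -> [7]
drop -> []
-8   -> [-8]
10   -> [-8, 10]
dup  -> [-8, 10, 10]
-4   -> [-8, 10, 10, -4]
mod  -> [-8, 10, 2]
over -> [-8, 10, 2, 10]
swap -> [-8, 10, 10, 2]
-20  -> [-8, 10, 10, 2, -20]
/    -> [-8, 10, 10, 0]
rot  -> [-8, 10, 0, 10]
/    -> [-8, 10, 0]
-    -> [-8, 10]
swap -> [10, -8]
dup  -> [10, -8, -8]
over -> [10, -8, -8, -8]
rot  -> [10, -8, -8, -8]

[10, -8, -8, -8]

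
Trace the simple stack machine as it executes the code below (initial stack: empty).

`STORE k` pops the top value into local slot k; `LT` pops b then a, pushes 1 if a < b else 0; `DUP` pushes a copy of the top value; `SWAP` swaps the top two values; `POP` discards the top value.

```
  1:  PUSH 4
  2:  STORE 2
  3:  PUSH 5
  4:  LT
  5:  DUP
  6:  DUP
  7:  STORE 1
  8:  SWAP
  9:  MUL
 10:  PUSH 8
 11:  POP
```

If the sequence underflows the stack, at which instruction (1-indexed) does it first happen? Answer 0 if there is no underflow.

PUSH 4  -> 4
STORE 2 -> (empty)
PUSH 5  -> 5
LT  — needs 2 operands, stack has 1 → underflow

4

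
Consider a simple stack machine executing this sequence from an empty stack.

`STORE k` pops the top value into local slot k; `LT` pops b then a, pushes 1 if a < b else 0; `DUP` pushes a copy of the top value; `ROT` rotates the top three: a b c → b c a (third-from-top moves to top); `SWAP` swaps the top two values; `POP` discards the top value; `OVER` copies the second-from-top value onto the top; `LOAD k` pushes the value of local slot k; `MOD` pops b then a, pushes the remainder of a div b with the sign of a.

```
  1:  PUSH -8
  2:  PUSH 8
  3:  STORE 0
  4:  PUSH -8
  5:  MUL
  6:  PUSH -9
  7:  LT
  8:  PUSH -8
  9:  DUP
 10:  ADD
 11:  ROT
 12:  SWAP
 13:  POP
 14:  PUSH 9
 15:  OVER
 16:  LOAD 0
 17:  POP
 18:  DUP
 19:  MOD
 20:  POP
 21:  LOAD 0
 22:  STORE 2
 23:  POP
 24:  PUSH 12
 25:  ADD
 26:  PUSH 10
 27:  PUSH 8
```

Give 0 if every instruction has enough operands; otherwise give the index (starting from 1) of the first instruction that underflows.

11

PUSH -8 → [-8]
PUSH 8  → [-8, 8]
STORE 0 → [-8]
PUSH -8 → [-8, -8]
MUL     → [64]
PUSH -9 → [64, -9]
LT      → [0]
PUSH -8 → [0, -8]
DUP     → [0, -8, -8]
ADD     → [0, -16]
ROT  — needs 3 operands, stack has 2 → underflow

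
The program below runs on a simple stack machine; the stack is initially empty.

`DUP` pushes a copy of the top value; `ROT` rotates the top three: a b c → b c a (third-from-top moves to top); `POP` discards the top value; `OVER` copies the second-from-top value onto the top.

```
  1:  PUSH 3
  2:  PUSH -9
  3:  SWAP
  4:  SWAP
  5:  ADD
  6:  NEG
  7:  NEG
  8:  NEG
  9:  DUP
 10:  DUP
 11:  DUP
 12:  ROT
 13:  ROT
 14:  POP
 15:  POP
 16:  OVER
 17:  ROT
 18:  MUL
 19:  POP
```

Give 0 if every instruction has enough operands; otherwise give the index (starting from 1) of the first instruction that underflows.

PUSH 3  : 3
PUSH -9 : 3 -9
SWAP    : -9 3
SWAP    : 3 -9
ADD     : -6
NEG     : 6
NEG     : -6
NEG     : 6
DUP     : 6 6
DUP     : 6 6 6
DUP     : 6 6 6 6
ROT     : 6 6 6 6
ROT     : 6 6 6 6
POP     : 6 6 6
POP     : 6 6
OVER    : 6 6 6
ROT     : 6 6 6
MUL     : 6 36
POP     : 6

0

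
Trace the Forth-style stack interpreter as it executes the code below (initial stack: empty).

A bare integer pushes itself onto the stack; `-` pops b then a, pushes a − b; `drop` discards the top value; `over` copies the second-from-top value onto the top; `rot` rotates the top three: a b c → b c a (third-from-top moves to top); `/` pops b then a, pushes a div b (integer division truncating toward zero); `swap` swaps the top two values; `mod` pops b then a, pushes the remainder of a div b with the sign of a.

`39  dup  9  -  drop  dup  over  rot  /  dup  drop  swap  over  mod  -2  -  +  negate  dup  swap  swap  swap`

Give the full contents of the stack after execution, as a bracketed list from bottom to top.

39     : 39
dup    : 39 39
9      : 39 39 9
-      : 39 30
drop   : 39
dup    : 39 39
over   : 39 39 39
rot    : 39 39 39
/      : 39 1
dup    : 39 1 1
drop   : 39 1
swap   : 1 39
over   : 1 39 1
mod    : 1 0
-2     : 1 0 -2
-      : 1 2
+      : 3
negate : -3
dup    : -3 -3
swap   : -3 -3
swap   : -3 -3
swap   : -3 -3

[-3, -3]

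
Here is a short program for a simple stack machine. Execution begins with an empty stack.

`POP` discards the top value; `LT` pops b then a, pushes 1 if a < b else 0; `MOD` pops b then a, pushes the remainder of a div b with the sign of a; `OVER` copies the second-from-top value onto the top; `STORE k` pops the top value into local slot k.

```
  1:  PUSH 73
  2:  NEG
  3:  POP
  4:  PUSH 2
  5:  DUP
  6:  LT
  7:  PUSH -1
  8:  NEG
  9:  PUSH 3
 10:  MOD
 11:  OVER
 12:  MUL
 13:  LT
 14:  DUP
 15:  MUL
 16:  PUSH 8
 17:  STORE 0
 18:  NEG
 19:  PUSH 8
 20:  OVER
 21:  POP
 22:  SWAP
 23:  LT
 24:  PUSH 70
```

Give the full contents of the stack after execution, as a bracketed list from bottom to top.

[0, 70]

PUSH 73 : [73]
NEG     : [-73]
POP     : []
PUSH 2  : [2]
DUP     : [2, 2]
LT      : [0]
PUSH -1 : [0, -1]
NEG     : [0, 1]
PUSH 3  : [0, 1, 3]
MOD     : [0, 1]
OVER    : [0, 1, 0]
MUL     : [0, 0]
LT      : [0]
DUP     : [0, 0]
MUL     : [0]
PUSH 8  : [0, 8]
STORE 0 : [0]
NEG     : [0]
PUSH 8  : [0, 8]
OVER    : [0, 8, 0]
POP     : [0, 8]
SWAP    : [8, 0]
LT      : [0]
PUSH 70 : [0, 70]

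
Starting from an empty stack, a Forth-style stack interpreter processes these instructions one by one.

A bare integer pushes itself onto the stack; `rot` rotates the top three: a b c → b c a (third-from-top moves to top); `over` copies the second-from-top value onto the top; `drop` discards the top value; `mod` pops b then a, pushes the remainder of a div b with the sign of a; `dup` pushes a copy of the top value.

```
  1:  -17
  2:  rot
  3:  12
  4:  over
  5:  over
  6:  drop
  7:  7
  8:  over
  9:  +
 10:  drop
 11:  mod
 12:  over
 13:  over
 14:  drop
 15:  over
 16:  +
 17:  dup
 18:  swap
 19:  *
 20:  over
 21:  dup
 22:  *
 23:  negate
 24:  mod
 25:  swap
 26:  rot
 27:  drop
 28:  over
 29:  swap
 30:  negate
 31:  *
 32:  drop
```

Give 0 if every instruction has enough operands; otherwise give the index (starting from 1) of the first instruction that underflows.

-17 -> [-17]
rot  — needs 3 operands, stack has 1 → underflow

2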